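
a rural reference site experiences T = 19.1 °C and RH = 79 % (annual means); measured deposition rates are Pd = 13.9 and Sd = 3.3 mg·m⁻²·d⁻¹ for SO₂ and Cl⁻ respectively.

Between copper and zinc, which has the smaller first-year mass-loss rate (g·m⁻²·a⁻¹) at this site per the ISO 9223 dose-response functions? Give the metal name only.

copper: T>10 °C ⇒ hinge -0.080·(19.1−10) = -0.7280
  SO₂ term: 0.0053·13.9^0.26·exp(0.059·79-0.7280) = 0.5365
  Cl⁻ term: 0.01025·3.3^0.27·exp(0.036·79+0.049·19.1) = 0.6199
  sum: 0.5365 + 0.6199 → r_corr = 1.156 μm/a
  mass loss = 1.156 μm/a × 8.96 g/cm³ = 10.36 g·m⁻²·a⁻¹
zinc: f(T) = -0.071·(T−10) [T>10 °C] = -0.6461
  SO₂ term: 0.0129·13.9^0.44·exp(0.046·79-0.6461) = 0.815
  Cl⁻ term: 0.0175·3.3^0.57·exp(0.008·79+0.085·19.1) = 0.3297
  r_corr = 0.815 + 0.3297 = 1.145 μm/a
  mass loss = 1.145 μm/a × 7.14 g/cm³ = 8.173 g·m⁻²·a⁻¹
Ordering by g·m⁻²·a⁻¹: copper (10.4) > zinc (8.17)

zinc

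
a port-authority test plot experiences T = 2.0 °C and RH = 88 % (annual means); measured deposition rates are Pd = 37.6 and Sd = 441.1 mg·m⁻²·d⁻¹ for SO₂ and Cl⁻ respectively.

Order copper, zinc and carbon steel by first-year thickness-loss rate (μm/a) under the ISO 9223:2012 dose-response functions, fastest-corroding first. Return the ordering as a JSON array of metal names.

copper: T≤10 °C ⇒ hinge +0.126·(2.0−10) = -1.0080
  SO₂ term: 0.0053·37.6^0.26·exp(0.059·88-1.0080) = 0.8931
  Cl⁻ term: 0.01025·441.1^0.27·exp(0.036·88+0.049·2.0) = 1.39
  r_corr = 0.8931 + 1.39 = 2.284 μm/a
zinc: f(T) = +0.038·(T−10) [T≤10 °C] = -0.3040
  SO₂ term: 0.0129·37.6^0.44·exp(0.046·88-0.3040) = 2.689
  Sd branch = 0.0175·Sd^0.57·e^(0.008·RH+0.085·T) = 1.349 μm/a
  r_corr = 2.689 + 1.349 = 4.038 μm/a
carbon steel: temperature factor f = +0.150·(-8.0) = -1.2000
  SO₂ term: 1.77·37.6^0.52·exp(0.02·88-1.2000) = 20.43
  Sd branch = 0.102·Sd^0.62·e^(0.033·RH+0.04·T) = 87.93 μm/a
  r_corr = 20.43 + 87.93 = 108.4 μm/a
Ordering by μm/a: carbon steel (108) > zinc (4.04) > copper (2.28)

["carbon steel", "zinc", "copper"]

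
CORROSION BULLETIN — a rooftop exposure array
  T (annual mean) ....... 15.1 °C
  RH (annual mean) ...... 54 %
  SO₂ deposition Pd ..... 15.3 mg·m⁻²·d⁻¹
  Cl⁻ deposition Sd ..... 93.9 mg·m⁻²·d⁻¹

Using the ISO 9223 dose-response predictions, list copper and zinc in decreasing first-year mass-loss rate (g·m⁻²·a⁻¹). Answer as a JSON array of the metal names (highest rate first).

copper: T>10 °C ⇒ hinge -0.080·(15.1−10) = -0.4080
  Pd branch = 0.0053·Pd^0.26·e^(0.059·RH+f) = 0.1733 μm/a
  Sd branch = 0.01025·Sd^0.27·e^(0.036·RH+0.049·T) = 0.5116 μm/a
  sum: 0.1733 + 0.5116 → r_corr = 0.6849 μm/a
  mass loss = 0.6849 μm/a × 8.96 g/cm³ = 6.137 g·m⁻²·a⁻¹
zinc: f(T) = -0.071·(T−10) [T>10 °C] = -0.3621
  Pd branch = 0.0129·Pd^0.44·e^(0.046·RH+f) = 0.3576 μm/a
  Sd branch = 0.0175·Sd^0.57·e^(0.008·RH+0.085·T) = 1.296 μm/a
  sum: 0.3576 + 1.296 → r_corr = 1.653 μm/a
  mass loss = 1.653 μm/a × 7.14 g/cm³ = 11.8 g·m⁻²·a⁻¹
Ordering by g·m⁻²·a⁻¹: zinc (11.8) > copper (6.14)

["zinc", "copper"]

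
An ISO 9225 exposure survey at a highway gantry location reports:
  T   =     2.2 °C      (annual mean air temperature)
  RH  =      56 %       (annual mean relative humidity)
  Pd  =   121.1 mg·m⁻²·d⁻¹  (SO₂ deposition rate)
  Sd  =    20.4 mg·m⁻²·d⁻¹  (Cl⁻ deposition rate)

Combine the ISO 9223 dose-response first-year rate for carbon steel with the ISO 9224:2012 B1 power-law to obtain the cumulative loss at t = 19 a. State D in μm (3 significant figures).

D(19) = 117 μm

carbon steel: T≤10 °C ⇒ hinge +0.150·(2.2−10) = -1.1700
  Pd branch = 1.77·Pd^0.52·e^(0.02·RH+f) = 20.39 μm/a
  Cl⁻ term: 0.102·20.4^0.62·exp(0.033·56+0.04·2.2) = 4.585
  sum: 20.39 + 4.585 → r_corr = 24.98 μm/a
ISO 9224: D(t) = r_corr · t^b with b = 0.523 (carbon steel, B1)
  D(19) = 24.98 × 19^0.523 = 24.98 × 4.664 = 116.5 μm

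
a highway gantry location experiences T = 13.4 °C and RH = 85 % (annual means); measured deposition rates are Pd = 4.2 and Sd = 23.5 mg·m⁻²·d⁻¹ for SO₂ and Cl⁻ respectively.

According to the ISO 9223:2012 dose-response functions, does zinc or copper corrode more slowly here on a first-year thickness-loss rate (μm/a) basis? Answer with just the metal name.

zinc

zinc: T>10 °C ⇒ hinge -0.071·(13.4−10) = -0.2414
  sulphur-dioxide contribution → 0.9508 μm/a
  chloride contribution → 0.6524 μm/a
  total first-year rate 1.603 μm/a
copper: temperature factor f = -0.080·(3.4) = -0.2720
  sulphur-dioxide contribution → 0.8834 μm/a
  chloride contribution → 0.9886 μm/a
  ⇒ r_corr(copper) = 1.872 μm/a
Ordering by μm/a: copper (1.87) > zinc (1.6)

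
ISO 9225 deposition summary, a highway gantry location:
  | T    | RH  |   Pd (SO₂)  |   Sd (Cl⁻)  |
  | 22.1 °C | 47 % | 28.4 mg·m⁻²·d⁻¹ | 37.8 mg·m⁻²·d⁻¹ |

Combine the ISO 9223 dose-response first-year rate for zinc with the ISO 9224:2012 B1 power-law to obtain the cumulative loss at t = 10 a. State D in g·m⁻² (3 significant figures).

D(10) = 71.0 g·m⁻²

zinc: temperature factor f = -0.071·(12.1) = -0.8591
  Pd branch = 0.0129·Pd^0.44·e^(0.046·RH+f) = 0.207 μm/a
  Sd branch = 0.0175·Sd^0.57·e^(0.008·RH+0.085·T) = 1.322 μm/a
  r_corr = 0.207 + 1.322 = 1.529 μm/a
Long-term exponent b (ISO 9224 Table 2, B1) = 0.813
  D(10) = 1.529 × 10^0.813 = 1.529 × 6.501 = 9.942 μm
  Mass loss = 9.942 μm × 7.14 g/cm³ = 70.99 g·m⁻²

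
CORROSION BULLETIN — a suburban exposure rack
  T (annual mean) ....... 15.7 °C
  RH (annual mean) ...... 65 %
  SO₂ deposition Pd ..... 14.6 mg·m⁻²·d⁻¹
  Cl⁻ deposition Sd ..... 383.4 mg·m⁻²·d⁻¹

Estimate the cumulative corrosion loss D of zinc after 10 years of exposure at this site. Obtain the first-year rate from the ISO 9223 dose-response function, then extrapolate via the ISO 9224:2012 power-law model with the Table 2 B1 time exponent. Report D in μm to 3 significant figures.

zinc: temperature factor f = -0.071·(5.7) = -0.4047
  Pd branch = 0.0129·Pd^0.44·e^(0.046·RH+f) = 0.5568 μm/a
  Sd branch = 0.0175·Sd^0.57·e^(0.008·RH+0.085·T) = 3.32 μm/a
  sum: 0.5568 + 3.32 → r_corr = 3.877 μm/a
ISO 9224: D(t) = r_corr · t^b with b = 0.813 (zinc, B1)
  D(10) = 3.877 × 10^0.813 = 3.877 × 6.501 = 25.2 μm

D(10) = 25.2 μm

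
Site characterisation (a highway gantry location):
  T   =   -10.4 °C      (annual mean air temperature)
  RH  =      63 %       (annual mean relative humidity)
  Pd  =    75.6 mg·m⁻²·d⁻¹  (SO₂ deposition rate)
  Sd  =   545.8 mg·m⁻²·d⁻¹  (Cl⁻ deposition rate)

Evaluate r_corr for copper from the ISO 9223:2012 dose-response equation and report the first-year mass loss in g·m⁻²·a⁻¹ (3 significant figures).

copper: T≤10 °C ⇒ hinge +0.126·(-10.4−10) = -2.5704
  sulphur-dioxide contribution → 0.05136 μm/a
  chloride contribution → 0.3261 μm/a
  total first-year rate 0.3775 μm/a
Convert to mass loss: 0.3775 μm/a × 8.96 g/cm³ = 3.382 g·m⁻²·a⁻¹

r_corr = 3.38 g·m⁻²·a⁻¹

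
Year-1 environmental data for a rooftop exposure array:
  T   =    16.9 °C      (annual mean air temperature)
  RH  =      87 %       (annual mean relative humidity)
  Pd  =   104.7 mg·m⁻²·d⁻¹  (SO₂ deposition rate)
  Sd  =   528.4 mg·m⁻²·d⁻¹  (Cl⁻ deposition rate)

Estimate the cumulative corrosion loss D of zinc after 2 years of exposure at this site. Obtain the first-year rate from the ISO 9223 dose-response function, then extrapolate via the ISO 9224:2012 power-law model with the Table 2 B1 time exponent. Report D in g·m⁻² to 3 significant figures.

zinc: temperature factor f = -0.071·(6.9) = -0.4899
  sulphur-dioxide contribution → 3.347 μm/a
  chloride contribution → 5.263 μm/a
  ⇒ r_corr(zinc) = 8.61 μm/a
Long-term exponent b (ISO 9224 Table 2, B1) = 0.813
  D(2) = 8.61 × 2^0.813 = 8.61 × 1.757 = 15.13 μm
  Mass loss = 15.13 μm × 7.14 g/cm³ = 108 g·m⁻²

D(2) = 108 g·m⁻²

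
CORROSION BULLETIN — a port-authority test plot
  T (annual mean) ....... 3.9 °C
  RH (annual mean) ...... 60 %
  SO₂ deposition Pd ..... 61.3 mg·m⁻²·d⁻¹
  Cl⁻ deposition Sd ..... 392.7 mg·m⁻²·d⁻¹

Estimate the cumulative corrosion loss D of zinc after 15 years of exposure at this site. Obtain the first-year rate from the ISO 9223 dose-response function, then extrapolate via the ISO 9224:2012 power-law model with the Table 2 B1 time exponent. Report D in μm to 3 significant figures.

D(15) = 19.7 μm

zinc: f(T) = +0.038·(T−10) [T≤10 °C] = -0.2318
  Pd branch = 0.0129·Pd^0.44·e^(0.046·RH+f) = 0.9887 μm/a
  Cl⁻ term: 0.0175·392.7^0.57·exp(0.008·60+0.085·3.9) = 1.186
  sum: 0.9887 + 1.186 → r_corr = 2.175 μm/a
ISO 9224: D(t) = r_corr · t^b with b = 0.813 (zinc, B1)
  D(15) = 2.175 × 15^0.813 = 2.175 × 9.04 = 19.66 μm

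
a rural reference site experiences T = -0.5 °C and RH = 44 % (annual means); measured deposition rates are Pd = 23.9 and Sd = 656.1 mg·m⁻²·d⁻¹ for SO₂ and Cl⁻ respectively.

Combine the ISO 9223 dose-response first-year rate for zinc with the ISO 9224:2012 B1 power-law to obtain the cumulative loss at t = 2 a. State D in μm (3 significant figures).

D(2) = 2.16 μm

zinc: f(T) = +0.038·(T−10) [T≤10 °C] = -0.3990
  sulphur-dioxide contribution → 0.2647 μm/a
  chloride contribution → 0.9619 μm/a
  ⇒ r_corr(zinc) = 1.227 μm/a
Power-law: D(2) = r_corr · 2^0.813
  D(2) = 1.227 × 2^0.813 = 1.227 × 1.757 = 2.155 μm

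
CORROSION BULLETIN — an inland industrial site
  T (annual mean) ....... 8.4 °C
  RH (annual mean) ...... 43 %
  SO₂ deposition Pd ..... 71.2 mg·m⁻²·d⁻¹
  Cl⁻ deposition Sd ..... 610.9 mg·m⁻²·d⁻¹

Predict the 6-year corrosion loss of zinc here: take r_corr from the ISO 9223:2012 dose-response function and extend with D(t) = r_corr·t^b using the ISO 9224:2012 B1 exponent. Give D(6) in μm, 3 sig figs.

D(6) = 10.8 μm

zinc: temperature factor f = +0.038·(-1.6) = -0.0608
  SO₂ term: 0.0129·71.2^0.44·exp(0.046·43-0.0608) = 0.5732
  Sd branch = 0.0175·Sd^0.57·e^(0.008·RH+0.085·T) = 1.952 μm/a
  sum: 0.5732 + 1.952 → r_corr = 2.525 μm/a
Long-term exponent b (ISO 9224 Table 2, B1) = 0.813
  D(6) = 2.525 × 6^0.813 = 2.525 × 4.292 = 10.84 μm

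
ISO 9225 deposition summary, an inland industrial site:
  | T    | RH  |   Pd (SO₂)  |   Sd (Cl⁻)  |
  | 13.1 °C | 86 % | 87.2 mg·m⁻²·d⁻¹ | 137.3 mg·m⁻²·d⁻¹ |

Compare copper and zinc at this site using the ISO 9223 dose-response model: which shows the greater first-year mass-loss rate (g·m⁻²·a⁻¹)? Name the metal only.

copper: T>10 °C ⇒ hinge -0.080·(13.1−10) = -0.2480
  sulphur-dioxide contribution → 2.112 μm/a
  chloride contribution → 1.626 μm/a
  ⇒ r_corr(copper) = 3.739 μm/a
  mass loss = 3.739 μm/a × 8.96 g/cm³ = 33.5 g·m⁻²·a⁻¹
zinc: f(T) = -0.071·(T−10) [T>10 °C] = -0.2201
  sulphur-dioxide contribution → 3.863 μm/a
  chloride contribution → 1.753 μm/a
  total first-year rate 5.616 μm/a
  mass loss = 5.616 μm/a × 7.14 g/cm³ = 40.1 g·m⁻²·a⁻¹
Ordering by g·m⁻²·a⁻¹: zinc (40.1) > copper (33.5)

zinc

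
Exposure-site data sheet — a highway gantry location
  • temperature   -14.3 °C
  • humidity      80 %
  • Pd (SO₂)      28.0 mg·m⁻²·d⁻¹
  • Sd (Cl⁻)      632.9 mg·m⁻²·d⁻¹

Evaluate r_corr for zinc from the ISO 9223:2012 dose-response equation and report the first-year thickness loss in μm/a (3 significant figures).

r_corr = 1.27 μm/a

zinc: f(T) = +0.038·(T−10) [T≤10 °C] = -0.9234
  Pd branch = 0.0129·Pd^0.44·e^(0.046·RH+f) = 0.8801 μm/a
  Sd branch = 0.0175·Sd^0.57·e^(0.008·RH+0.085·T) = 0.3889 μm/a
  r_corr = 0.8801 + 0.3889 = 1.269 μm/a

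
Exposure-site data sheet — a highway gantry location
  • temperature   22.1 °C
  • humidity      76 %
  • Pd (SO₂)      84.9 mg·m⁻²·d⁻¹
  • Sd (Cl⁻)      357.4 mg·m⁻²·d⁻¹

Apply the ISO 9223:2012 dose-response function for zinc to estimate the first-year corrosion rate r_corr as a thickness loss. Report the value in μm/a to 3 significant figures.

r_corr = 7.27 μm/a

zinc: temperature factor f = -0.071·(12.1) = -0.8591
  SO₂ term: 0.0129·84.9^0.44·exp(0.046·76-0.8591) = 1.272
  Sd branch = 0.0175·Sd^0.57·e^(0.008·RH+0.085·T) = 6.001 μm/a
  sum: 1.272 + 6.001 → r_corr = 7.273 μm/a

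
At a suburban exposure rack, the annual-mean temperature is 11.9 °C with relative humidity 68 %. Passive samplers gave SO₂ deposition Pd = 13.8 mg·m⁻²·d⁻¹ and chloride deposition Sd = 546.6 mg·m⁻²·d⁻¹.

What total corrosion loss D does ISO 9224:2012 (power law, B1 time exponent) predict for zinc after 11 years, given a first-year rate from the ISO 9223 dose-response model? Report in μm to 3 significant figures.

zinc: T>10 °C ⇒ hinge -0.071·(11.9−10) = -0.1349
  sulphur-dioxide contribution → 0.8166 μm/a
  chloride contribution → 3.013 μm/a
  total first-year rate 3.83 μm/a
Power-law: D(11) = r_corr · 11^0.813
  D(11) = 3.83 × 11^0.813 = 3.83 × 7.025 = 26.91 μm

D(11) = 26.9 μm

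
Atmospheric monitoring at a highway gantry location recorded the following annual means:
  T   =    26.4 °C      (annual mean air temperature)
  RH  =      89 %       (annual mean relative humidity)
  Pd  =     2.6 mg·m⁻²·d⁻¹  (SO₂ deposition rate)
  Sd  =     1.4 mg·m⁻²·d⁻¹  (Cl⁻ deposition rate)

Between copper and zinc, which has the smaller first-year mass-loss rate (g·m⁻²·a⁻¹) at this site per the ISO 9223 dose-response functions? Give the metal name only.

copper: T>10 °C ⇒ hinge -0.080·(26.4−10) = -1.3120
  sulphur-dioxide contribution → 0.349 μm/a
  chloride contribution → 1.008 μm/a
  total first-year rate 1.357 μm/a
  mass loss = 1.357 μm/a × 8.96 g/cm³ = 12.16 g·m⁻²·a⁻¹
zinc: temperature factor f = -0.071·(16.4) = -1.1644
  sulphur-dioxide contribution → 0.3677 μm/a
  chloride contribution → 0.4075 μm/a
  total first-year rate 0.7752 μm/a
  mass loss = 0.7752 μm/a × 7.14 g/cm³ = 5.535 g·m⁻²·a⁻¹
Ordering by g·m⁻²·a⁻¹: copper (12.2) > zinc (5.53)

zinc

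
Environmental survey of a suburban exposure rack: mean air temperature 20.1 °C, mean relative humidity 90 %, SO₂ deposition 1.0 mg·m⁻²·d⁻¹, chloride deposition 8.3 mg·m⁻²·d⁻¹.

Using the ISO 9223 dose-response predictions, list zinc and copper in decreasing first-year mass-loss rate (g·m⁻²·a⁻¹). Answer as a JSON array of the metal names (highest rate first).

["copper", "zinc"]

zinc: T>10 °C ⇒ hinge -0.071·(20.1−10) = -0.7171
  sulphur-dioxide contribution → 0.3955 μm/a
  chloride contribution → 0.6631 μm/a
  total first-year rate 1.059 μm/a
  mass loss = 1.059 μm/a × 7.14 g/cm³ = 7.559 g·m⁻²·a⁻¹
copper: f(T) = -0.080·(T−10) [T>10 °C] = -0.8080
  sulphur-dioxide contribution → 0.478 μm/a
  chloride contribution → 1.241 μm/a
  ⇒ r_corr(copper) = 1.719 μm/a
  mass loss = 1.719 μm/a × 8.96 g/cm³ = 15.4 g·m⁻²·a⁻¹
Ordering by g·m⁻²·a⁻¹: copper (15.4) > zinc (7.56)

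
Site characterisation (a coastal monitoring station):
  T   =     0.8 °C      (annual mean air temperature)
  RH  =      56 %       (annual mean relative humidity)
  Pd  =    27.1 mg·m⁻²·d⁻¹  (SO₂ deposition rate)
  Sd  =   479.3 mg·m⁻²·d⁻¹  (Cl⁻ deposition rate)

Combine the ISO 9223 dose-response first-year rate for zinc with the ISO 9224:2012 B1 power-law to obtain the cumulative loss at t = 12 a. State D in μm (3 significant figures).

zinc: f(T) = +0.038·(T−10) [T≤10 °C] = -0.3496
  Pd branch = 0.0129·Pd^0.44·e^(0.046·RH+f) = 0.5105 μm/a
  Sd branch = 0.0175·Sd^0.57·e^(0.008·RH+0.085·T) = 0.9887 μm/a
  sum: 0.5105 + 0.9887 → r_corr = 1.499 μm/a
Long-term exponent b (ISO 9224 Table 2, B1) = 0.813
  D(12) = 1.499 × 12^0.813 = 1.499 × 7.54 = 11.3 μm

D(12) = 11.3 μm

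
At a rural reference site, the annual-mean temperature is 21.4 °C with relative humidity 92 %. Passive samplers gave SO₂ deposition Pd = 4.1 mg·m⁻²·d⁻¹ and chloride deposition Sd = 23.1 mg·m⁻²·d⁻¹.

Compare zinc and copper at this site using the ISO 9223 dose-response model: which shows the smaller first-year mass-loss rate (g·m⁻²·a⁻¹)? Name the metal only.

zinc: f(T) = -0.071·(T−10) [T>10 °C] = -0.8094
  SO₂ term: 0.0129·4.1^0.44·exp(0.046·92-0.8094) = 0.7356
  Cl⁻ term: 0.0175·23.1^0.57·exp(0.008·92+0.085·21.4) = 1.349
  sum: 0.7356 + 1.349 → r_corr = 2.084 μm/a
  mass loss = 2.084 μm/a × 7.14 g/cm³ = 14.88 g·m⁻²·a⁻¹
copper: T>10 °C ⇒ hinge -0.080·(21.4−10) = -0.9120
  Pd branch = 0.0053·Pd^0.26·e^(0.059·RH+f) = 0.6996 μm/a
  Sd branch = 0.01025·Sd^0.27·e^(0.036·RH+0.049·T) = 1.874 μm/a
  r_corr = 0.6996 + 1.874 = 2.573 μm/a
  mass loss = 2.573 μm/a × 8.96 g/cm³ = 23.06 g·m⁻²·a⁻¹
Ordering by g·m⁻²·a⁻¹: copper (23.1) > zinc (14.9)

zinc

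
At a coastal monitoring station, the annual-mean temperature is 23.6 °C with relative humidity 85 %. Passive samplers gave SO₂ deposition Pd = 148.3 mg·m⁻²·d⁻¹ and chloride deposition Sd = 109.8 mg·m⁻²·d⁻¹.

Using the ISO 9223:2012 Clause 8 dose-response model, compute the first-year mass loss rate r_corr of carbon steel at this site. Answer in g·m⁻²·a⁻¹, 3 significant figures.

carbon steel: T>10 °C ⇒ hinge -0.054·(23.6−10) = -0.7344
  SO₂ term: 1.77·148.3^0.52·exp(0.02·85-0.7344) = 62.56
  Cl⁻ term: 0.102·109.8^0.62·exp(0.033·85+0.04·23.6) = 79.79
  sum: 62.56 + 79.79 → r_corr = 142.4 μm/a
Convert to mass loss: 142.4 μm/a × 7.85 g/cm³ = 1117 g·m⁻²·a⁻¹

r_corr = 1.12e+03 g·m⁻²·a⁻¹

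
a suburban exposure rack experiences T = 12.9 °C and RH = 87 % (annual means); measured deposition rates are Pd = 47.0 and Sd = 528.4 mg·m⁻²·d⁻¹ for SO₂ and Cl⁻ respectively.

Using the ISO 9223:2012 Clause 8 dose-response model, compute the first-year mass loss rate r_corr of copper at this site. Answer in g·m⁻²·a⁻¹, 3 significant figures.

copper: temperature factor f = -0.080·(2.9) = -0.2320
  SO₂ term: 0.0053·47.0^0.26·exp(0.059·87-0.2320) = 1.939
  Sd branch = 0.01025·Sd^0.27·e^(0.036·RH+0.049·T) = 2.402 μm/a
  r_corr = 1.939 + 2.402 = 4.341 μm/a
Convert to mass loss: 4.341 μm/a × 8.96 g/cm³ = 38.9 g·m⁻²·a⁻¹

r_corr = 38.9 g·m⁻²·a⁻¹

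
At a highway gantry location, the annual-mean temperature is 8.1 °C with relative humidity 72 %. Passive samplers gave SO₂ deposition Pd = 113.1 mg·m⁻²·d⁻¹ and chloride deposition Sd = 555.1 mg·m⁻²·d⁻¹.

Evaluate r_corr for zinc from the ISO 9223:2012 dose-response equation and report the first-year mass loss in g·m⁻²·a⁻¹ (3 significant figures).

r_corr = 35.1 g·m⁻²·a⁻¹

zinc: T≤10 °C ⇒ hinge +0.038·(8.1−10) = -0.0722
  Pd branch = 0.0129·Pd^0.44·e^(0.046·RH+f) = 2.637 μm/a
  Cl⁻ term: 0.0175·555.1^0.57·exp(0.008·72+0.085·8.1) = 2.272
  r_corr = 2.637 + 2.272 = 4.91 μm/a
Convert to mass loss: 4.91 μm/a × 7.14 g/cm³ = 35.05 g·m⁻²·a⁻¹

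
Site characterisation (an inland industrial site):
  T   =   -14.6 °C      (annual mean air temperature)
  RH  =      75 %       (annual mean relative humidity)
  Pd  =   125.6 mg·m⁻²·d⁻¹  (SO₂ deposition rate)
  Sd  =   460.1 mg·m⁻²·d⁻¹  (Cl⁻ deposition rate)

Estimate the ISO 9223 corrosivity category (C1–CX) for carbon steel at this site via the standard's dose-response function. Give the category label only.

carbon steel: f(T) = +0.150·(T−10) [T≤10 °C] = -3.6900
  sulphur-dioxide contribution → 2.445 μm/a
  chloride contribution → 30.26 μm/a
  total first-year rate 32.7 μm/a
32.7 μm/a falls in (25, 50] for carbon steel → category C3

C3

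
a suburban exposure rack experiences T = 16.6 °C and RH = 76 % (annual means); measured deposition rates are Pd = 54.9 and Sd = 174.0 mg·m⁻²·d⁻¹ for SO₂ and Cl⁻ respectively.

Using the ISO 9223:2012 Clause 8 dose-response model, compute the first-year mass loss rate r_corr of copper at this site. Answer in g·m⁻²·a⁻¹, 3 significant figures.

r_corr = 19.9 g·m⁻²·a⁻¹

copper: T>10 °C ⇒ hinge -0.080·(16.6−10) = -0.5280
  sulphur-dioxide contribution → 0.7846 μm/a
  chloride contribution → 1.436 μm/a
  ⇒ r_corr(copper) = 2.221 μm/a
Convert to mass loss: 2.221 μm/a × 8.96 g/cm³ = 19.9 g·m⁻²·a⁻¹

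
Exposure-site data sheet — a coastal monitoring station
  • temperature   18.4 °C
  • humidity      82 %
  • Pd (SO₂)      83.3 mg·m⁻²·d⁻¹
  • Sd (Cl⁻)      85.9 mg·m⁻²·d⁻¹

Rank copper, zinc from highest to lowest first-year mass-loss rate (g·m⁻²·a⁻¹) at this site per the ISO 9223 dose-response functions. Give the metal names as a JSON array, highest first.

["zinc", "copper"]

copper: T>10 °C ⇒ hinge -0.080·(18.4−10) = -0.6720
  Pd branch = 0.0053·Pd^0.26·e^(0.059·RH+f) = 1.079 μm/a
  Cl⁻ term: 0.01025·85.9^0.27·exp(0.036·82+0.049·18.4) = 1.609
  sum: 1.079 + 1.609 → r_corr = 2.688 μm/a
  mass loss = 2.688 μm/a × 8.96 g/cm³ = 24.08 g·m⁻²·a⁻¹
zinc: temperature factor f = -0.071·(8.4) = -0.5964
  Pd branch = 0.0129·Pd^0.44·e^(0.046·RH+f) = 2.162 μm/a
  Cl⁻ term: 0.0175·85.9^0.57·exp(0.008·82+0.085·18.4) = 2.04
  sum: 2.162 + 2.04 → r_corr = 4.201 μm/a
  mass loss = 4.201 μm/a × 7.14 g/cm³ = 30 g·m⁻²·a⁻¹
Ordering by g·m⁻²·a⁻¹: zinc (30) > copper (24.1)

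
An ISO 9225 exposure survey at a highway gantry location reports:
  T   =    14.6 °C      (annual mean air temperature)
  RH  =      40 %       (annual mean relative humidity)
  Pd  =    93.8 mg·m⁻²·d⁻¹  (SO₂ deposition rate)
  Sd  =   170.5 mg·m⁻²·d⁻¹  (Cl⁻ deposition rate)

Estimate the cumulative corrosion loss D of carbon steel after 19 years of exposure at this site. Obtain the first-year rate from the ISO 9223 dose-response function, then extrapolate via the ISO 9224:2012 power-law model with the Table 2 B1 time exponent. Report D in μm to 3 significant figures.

carbon steel: T>10 °C ⇒ hinge -0.054·(14.6−10) = -0.2484
  sulphur-dioxide contribution → 32.59 μm/a
  chloride contribution → 16.56 μm/a
  ⇒ r_corr(carbon steel) = 49.15 μm/a
Long-term exponent b (ISO 9224 Table 2, B1) = 0.523
  D(19) = 49.15 × 19^0.523 = 49.15 × 4.664 = 229.3 μm

D(19) = 229 μm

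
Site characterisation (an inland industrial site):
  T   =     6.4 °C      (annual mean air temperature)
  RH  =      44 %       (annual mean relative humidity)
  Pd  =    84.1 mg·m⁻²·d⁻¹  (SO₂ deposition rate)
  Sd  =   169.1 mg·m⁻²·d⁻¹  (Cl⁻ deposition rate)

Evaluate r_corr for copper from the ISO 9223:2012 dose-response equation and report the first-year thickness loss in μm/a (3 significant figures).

copper: f(T) = +0.126·(T−10) [T≤10 °C] = -0.4536
  Pd branch = 0.0053·Pd^0.26·e^(0.059·RH+f) = 0.1429 μm/a
  Cl⁻ term: 0.01025·169.1^0.27·exp(0.036·44+0.049·6.4) = 0.2732
  r_corr = 0.1429 + 0.2732 = 0.4161 μm/a

r_corr = 0.416 μm/a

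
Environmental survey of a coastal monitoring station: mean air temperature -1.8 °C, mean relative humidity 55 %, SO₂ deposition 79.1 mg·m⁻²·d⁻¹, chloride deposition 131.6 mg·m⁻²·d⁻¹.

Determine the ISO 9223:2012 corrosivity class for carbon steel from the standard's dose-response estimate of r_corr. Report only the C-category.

carbon steel: temperature factor f = +0.150·(-11.8) = -1.7700
  Pd branch = 1.77·Pd^0.52·e^(0.02·RH+f) = 8.791 μm/a
  Cl⁻ term: 0.102·131.6^0.62·exp(0.033·55+0.04·-1.8) = 12.01
  sum: 8.791 + 12.01 → r_corr = 20.8 μm/a
Category bounds: 1.3…25 μm/a bracket r_corr ⇒ C2

C2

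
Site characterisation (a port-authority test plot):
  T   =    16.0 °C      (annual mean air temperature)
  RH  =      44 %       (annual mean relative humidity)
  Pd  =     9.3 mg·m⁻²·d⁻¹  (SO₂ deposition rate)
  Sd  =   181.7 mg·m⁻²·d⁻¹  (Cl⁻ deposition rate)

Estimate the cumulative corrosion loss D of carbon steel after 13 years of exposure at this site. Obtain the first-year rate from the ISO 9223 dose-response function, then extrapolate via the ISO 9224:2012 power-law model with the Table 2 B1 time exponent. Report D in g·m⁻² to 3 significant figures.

D(13) = 920 g·m⁻²

carbon steel: T>10 °C ⇒ hinge -0.054·(16.0−10) = -0.3240
  SO₂ term: 1.77·9.3^0.52·exp(0.02·44-0.3240) = 9.841
  Sd branch = 0.102·Sd^0.62·e^(0.033·RH+0.04·T) = 20.79 μm/a
  r_corr = 9.841 + 20.79 = 30.64 μm/a
ISO 9224: D(t) = r_corr · t^b with b = 0.523 (carbon steel, B1)
  D(13) = 30.64 × 13^0.523 = 30.64 × 3.825 = 117.2 μm
  Mass loss = 117.2 μm × 7.85 g/cm³ = 919.8 g·m⁻²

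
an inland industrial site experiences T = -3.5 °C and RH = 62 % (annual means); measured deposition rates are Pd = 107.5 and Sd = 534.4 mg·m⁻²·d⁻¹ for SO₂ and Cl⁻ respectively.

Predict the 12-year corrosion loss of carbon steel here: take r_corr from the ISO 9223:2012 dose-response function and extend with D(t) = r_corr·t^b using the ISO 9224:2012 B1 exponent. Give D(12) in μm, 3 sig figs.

D(12) = 157 μm

carbon steel: f(T) = +0.150·(T−10) [T≤10 °C] = -2.0250
  sulphur-dioxide contribution → 9.191 μm/a
  chloride contribution → 33.7 μm/a
  total first-year rate 42.89 μm/a
Long-term exponent b (ISO 9224 Table 2, B1) = 0.523
  D(12) = 42.89 × 12^0.523 = 42.89 × 3.668 = 157.3 μm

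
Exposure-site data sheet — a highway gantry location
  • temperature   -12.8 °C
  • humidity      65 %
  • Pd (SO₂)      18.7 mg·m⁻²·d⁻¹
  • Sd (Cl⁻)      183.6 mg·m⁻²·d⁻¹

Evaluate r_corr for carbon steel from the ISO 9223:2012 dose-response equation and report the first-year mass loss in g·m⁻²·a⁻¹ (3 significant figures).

carbon steel: f(T) = +0.150·(T−10) [T≤10 °C] = -3.4200
  Pd branch = 1.77·Pd^0.52·e^(0.02·RH+f) = 0.9742 μm/a
  Sd branch = 0.102·Sd^0.62·e^(0.033·RH+0.04·T) = 13.23 μm/a
  sum: 0.9742 + 13.23 → r_corr = 14.2 μm/a
Convert to mass loss: 14.2 μm/a × 7.85 g/cm³ = 111.5 g·m⁻²·a⁻¹

r_corr = 111 g·m⁻²·a⁻¹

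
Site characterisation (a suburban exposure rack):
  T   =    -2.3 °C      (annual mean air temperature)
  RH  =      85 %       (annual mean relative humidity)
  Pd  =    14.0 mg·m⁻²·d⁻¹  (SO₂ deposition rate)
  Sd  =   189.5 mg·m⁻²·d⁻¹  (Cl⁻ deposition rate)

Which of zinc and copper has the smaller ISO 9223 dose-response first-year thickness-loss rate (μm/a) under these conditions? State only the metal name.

copper

zinc: f(T) = +0.038·(T−10) [T≤10 °C] = -0.4674
  Pd branch = 0.0129·Pd^0.44·e^(0.046·RH+f) = 1.288 μm/a
  Sd branch = 0.0175·Sd^0.57·e^(0.008·RH+0.085·T) = 0.5645 μm/a
  sum: 1.288 + 0.5645 → r_corr = 1.853 μm/a
copper: T≤10 °C ⇒ hinge +0.126·(-2.3−10) = -1.5498
  SO₂ term: 0.0053·14.0^0.26·exp(0.059·85-1.5498) = 0.3367
  Cl⁻ term: 0.01025·189.5^0.27·exp(0.036·85+0.049·-2.3) = 0.8048
  sum: 0.3367 + 0.8048 → r_corr = 1.141 μm/a
Ordering by μm/a: zinc (1.85) > copper (1.14)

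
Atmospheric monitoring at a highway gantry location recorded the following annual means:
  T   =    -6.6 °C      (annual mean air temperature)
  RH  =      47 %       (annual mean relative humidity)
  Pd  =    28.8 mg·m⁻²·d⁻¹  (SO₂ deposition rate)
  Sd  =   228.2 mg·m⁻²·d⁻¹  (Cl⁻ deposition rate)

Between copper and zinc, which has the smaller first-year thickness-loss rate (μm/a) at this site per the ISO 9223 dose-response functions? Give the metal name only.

copper: f(T) = +0.126·(T−10) [T≤10 °C] = -2.0916
  SO₂ term: 0.0053·28.8^0.26·exp(0.059·47-2.0916) = 0.0251
  Cl⁻ term: 0.01025·228.2^0.27·exp(0.036·47+0.049·-6.6) = 0.1745
  r_corr = 0.0251 + 0.1745 = 0.1996 μm/a
zinc: f(T) = +0.038·(T−10) [T≤10 °C] = -0.6308
  SO₂ term: 0.0129·28.8^0.44·exp(0.046·47-0.6308) = 0.2616
  Cl⁻ term: 0.0175·228.2^0.57·exp(0.008·47+0.085·-6.6) = 0.3213
  r_corr = 0.2616 + 0.3213 = 0.583 μm/a
Ordering by μm/a: zinc (0.583) > copper (0.2)

copper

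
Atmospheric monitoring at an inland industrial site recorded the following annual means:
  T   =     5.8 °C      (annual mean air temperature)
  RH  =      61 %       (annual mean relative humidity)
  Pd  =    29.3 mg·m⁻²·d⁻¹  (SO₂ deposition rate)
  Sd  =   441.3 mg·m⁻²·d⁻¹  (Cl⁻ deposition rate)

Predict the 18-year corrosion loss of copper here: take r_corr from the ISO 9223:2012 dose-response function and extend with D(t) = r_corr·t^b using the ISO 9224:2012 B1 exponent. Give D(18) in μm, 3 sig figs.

copper: temperature factor f = +0.126·(-4.2) = -0.5292
  SO₂ term: 0.0053·29.3^0.26·exp(0.059·61-0.5292) = 0.2747
  Sd branch = 0.01025·Sd^0.27·e^(0.036·RH+0.049·T) = 0.6338 μm/a
  r_corr = 0.2747 + 0.6338 = 0.9085 μm/a
Power-law: D(18) = r_corr · 18^0.667
  D(18) = 0.9085 × 18^0.667 = 0.9085 × 6.875 = 6.246 μm

D(18) = 6.25 μm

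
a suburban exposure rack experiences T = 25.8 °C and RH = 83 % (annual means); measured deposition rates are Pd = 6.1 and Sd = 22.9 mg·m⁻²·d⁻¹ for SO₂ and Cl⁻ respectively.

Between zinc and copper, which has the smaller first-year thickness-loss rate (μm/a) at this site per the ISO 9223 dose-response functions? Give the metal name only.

zinc: f(T) = -0.071·(T−10) [T>10 °C] = -1.1218
  SO₂ term: 0.0129·6.1^0.44·exp(0.046·83-1.1218) = 0.4237
  Sd branch = 0.0175·Sd^0.57·e^(0.008·RH+0.085·T) = 1.815 μm/a
  r_corr = 0.4237 + 1.815 = 2.239 μm/a
copper: temperature factor f = -0.080·(15.8) = -1.2640
  Pd branch = 0.0053·Pd^0.26·e^(0.059·RH+f) = 0.3208 μm/a
  Sd branch = 0.01025·Sd^0.27·e^(0.036·RH+0.049·T) = 1.677 μm/a
  r_corr = 0.3208 + 1.677 = 1.998 μm/a
Ordering by μm/a: zinc (2.24) > copper (2)

copper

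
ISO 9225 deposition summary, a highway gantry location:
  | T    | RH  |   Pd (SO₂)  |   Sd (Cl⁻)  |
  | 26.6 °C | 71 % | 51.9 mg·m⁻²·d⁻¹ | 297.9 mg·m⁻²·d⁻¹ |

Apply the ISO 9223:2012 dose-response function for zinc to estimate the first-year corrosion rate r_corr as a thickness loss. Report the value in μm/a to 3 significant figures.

r_corr = 8.21 μm/a

zinc: f(T) = -0.071·(T−10) [T>10 °C] = -1.1786
  sulphur-dioxide contribution → 0.5913 μm/a
  chloride contribution → 7.619 μm/a
  total first-year rate 8.21 μm/a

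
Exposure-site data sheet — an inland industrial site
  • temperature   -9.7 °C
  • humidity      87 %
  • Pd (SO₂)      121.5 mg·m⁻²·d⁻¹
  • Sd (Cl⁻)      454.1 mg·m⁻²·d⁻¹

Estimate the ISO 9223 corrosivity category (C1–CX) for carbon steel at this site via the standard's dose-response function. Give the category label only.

C4

carbon steel: temperature factor f = +0.150·(-19.7) = -2.9550
  SO₂ term: 1.77·121.5^0.52·exp(0.02·87-2.9550) = 6.372
  Cl⁻ term: 0.102·454.1^0.62·exp(0.033·87+0.04·-9.7) = 54.25
  sum: 6.372 + 54.25 → r_corr = 60.62 μm/a
60.6 μm/a falls in (50, 80] for carbon steel → category C4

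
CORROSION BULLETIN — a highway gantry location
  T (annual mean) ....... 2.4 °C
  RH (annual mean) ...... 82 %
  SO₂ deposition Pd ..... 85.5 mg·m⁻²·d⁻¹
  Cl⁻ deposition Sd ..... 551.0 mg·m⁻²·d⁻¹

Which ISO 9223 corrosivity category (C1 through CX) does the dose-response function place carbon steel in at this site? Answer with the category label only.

carbon steel: f(T) = +0.150·(T−10) [T≤10 °C] = -1.1400
  sulphur-dioxide contribution → 29.49 μm/a
  chloride contribution → 84.14 μm/a
  total first-year rate 113.6 μm/a
ISO 9223 Table 2 (carbon steel): 80 < 114 ≤ 200 μm/a ⇒ C5

C5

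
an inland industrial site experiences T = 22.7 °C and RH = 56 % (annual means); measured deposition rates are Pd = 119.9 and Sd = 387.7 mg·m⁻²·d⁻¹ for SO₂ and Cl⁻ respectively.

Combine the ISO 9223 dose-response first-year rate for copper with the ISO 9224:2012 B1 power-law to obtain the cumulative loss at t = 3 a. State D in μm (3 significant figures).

copper: temperature factor f = -0.080·(12.7) = -1.0160
  Pd branch = 0.0053·Pd^0.26·e^(0.059·RH+f) = 0.1813 μm/a
  Sd branch = 0.01025·Sd^0.27·e^(0.036·RH+0.049·T) = 1.17 μm/a
  r_corr = 0.1813 + 1.17 = 1.351 μm/a
ISO 9224: D(t) = r_corr · t^b with b = 0.667 (copper, B1)
  D(3) = 1.351 × 3^0.667 = 1.351 × 2.081 = 2.812 μm

D(3) = 2.81 μm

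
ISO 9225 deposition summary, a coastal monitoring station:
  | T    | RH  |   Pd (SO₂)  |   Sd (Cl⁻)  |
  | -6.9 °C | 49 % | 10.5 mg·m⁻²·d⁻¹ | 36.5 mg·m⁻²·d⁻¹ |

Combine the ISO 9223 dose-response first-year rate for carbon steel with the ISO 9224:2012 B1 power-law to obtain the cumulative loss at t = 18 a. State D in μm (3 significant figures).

D(18) = 22.2 μm

carbon steel: f(T) = +0.150·(T−10) [T≤10 °C] = -2.5350
  Pd branch = 1.77·Pd^0.52·e^(0.02·RH+f) = 1.27 μm/a
  Sd branch = 0.102·Sd^0.62·e^(0.033·RH+0.04·T) = 3.628 μm/a
  sum: 1.27 + 3.628 → r_corr = 4.897 μm/a
Power-law: D(18) = r_corr · 18^0.523
  D(18) = 4.897 × 18^0.523 = 4.897 × 4.534 = 22.2 μm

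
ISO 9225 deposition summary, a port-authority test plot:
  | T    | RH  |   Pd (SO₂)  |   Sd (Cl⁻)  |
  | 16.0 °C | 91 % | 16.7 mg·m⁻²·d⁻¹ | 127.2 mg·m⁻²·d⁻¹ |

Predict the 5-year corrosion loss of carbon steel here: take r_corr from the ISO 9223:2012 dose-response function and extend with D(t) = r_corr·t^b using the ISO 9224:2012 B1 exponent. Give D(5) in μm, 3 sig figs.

D(5) = 262 μm

carbon steel: f(T) = -0.054·(T−10) [T>10 °C] = -0.3240
  sulphur-dioxide contribution → 34.16 μm/a
  chloride contribution → 78.62 μm/a
  total first-year rate 112.8 μm/a
Power-law: D(5) = r_corr · 5^0.523
  D(5) = 112.8 × 5^0.523 = 112.8 × 2.32 = 261.7 μm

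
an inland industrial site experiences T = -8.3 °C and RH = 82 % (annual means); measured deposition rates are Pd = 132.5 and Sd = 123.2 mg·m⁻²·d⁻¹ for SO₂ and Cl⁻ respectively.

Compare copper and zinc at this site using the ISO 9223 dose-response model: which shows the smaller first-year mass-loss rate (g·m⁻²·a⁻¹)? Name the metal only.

copper: temperature factor f = +0.126·(-18.3) = -2.3058
  SO₂ term: 0.0053·132.5^0.26·exp(0.059·82-2.3058) = 0.2376
  Cl⁻ term: 0.01025·123.2^0.27·exp(0.036·82+0.049·-8.3) = 0.4793
  r_corr = 0.2376 + 0.4793 = 0.7168 μm/a
  mass loss = 0.7168 μm/a × 8.96 g/cm³ = 6.423 g·m⁻²·a⁻¹
zinc: T≤10 °C ⇒ hinge +0.038·(-8.3−10) = -0.6954
  SO₂ term: 0.0129·132.5^0.44·exp(0.046·82-0.6954) = 2.402
  Sd branch = 0.0175·Sd^0.57·e^(0.008·RH+0.085·T) = 0.2589 μm/a
  sum: 2.402 + 0.2589 → r_corr = 2.661 μm/a
  mass loss = 2.661 μm/a × 7.14 g/cm³ = 19 g·m⁻²·a⁻¹
Ordering by g·m⁻²·a⁻¹: zinc (19) > copper (6.42)

copper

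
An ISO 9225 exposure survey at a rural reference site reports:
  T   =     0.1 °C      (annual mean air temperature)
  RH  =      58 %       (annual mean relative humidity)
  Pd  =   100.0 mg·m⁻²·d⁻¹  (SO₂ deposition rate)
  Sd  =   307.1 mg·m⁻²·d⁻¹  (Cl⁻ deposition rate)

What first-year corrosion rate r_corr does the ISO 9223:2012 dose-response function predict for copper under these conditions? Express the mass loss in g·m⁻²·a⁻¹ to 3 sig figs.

r_corr = 4.88 g·m⁻²·a⁻¹

copper: T≤10 °C ⇒ hinge +0.126·(0.1−10) = -1.2474
  Pd branch = 0.0053·Pd^0.26·e^(0.059·RH+f) = 0.1544 μm/a
  Cl⁻ term: 0.01025·307.1^0.27·exp(0.036·58+0.049·0.1) = 0.3901
  sum: 0.1544 + 0.3901 → r_corr = 0.5446 μm/a
Convert to mass loss: 0.5446 μm/a × 8.96 g/cm³ = 4.879 g·m⁻²·a⁻¹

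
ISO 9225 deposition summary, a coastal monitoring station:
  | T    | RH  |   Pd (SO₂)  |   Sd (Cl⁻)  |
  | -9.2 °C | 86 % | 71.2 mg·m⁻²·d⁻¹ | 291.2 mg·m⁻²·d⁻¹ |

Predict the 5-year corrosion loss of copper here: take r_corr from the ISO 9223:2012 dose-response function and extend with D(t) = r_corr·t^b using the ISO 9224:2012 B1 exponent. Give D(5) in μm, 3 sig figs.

copper: temperature factor f = +0.126·(-19.2) = -2.4192
  SO₂ term: 0.0053·71.2^0.26·exp(0.059·86-2.4192) = 0.2285
  Sd branch = 0.01025·Sd^0.27·e^(0.036·RH+0.049·T) = 0.6681 μm/a
  sum: 0.2285 + 0.6681 → r_corr = 0.8966 μm/a
ISO 9224: D(t) = r_corr · t^b with b = 0.667 (copper, B1)
  D(5) = 0.8966 × 5^0.667 = 0.8966 × 2.926 = 2.623 μm

D(5) = 2.62 μm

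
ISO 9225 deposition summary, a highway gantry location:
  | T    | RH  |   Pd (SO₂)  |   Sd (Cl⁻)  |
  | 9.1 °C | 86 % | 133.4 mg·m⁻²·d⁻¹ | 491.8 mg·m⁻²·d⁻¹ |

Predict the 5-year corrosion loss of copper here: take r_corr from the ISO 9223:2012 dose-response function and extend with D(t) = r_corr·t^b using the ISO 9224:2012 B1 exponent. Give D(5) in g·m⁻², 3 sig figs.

D(5) = 120 g·m⁻²

copper: f(T) = +0.126·(T−10) [T≤10 °C] = -0.1134
  Pd branch = 0.0053·Pd^0.26·e^(0.059·RH+f) = 2.699 μm/a
  Cl⁻ term: 0.01025·491.8^0.27·exp(0.036·86+0.049·9.1) = 1.887
  r_corr = 2.699 + 1.887 = 4.586 μm/a
ISO 9224: D(t) = r_corr · t^b with b = 0.667 (copper, B1)
  D(5) = 4.586 × 5^0.667 = 4.586 × 2.926 = 13.42 μm
  Mass loss = 13.42 μm × 8.96 g/cm³ = 120.2 g·m⁻²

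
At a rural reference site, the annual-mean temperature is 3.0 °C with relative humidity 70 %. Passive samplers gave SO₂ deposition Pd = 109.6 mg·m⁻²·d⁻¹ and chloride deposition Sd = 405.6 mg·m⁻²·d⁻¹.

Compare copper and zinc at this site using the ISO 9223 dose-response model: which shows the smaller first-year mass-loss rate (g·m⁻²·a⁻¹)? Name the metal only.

copper

copper: temperature factor f = +0.126·(-7.0) = -0.8820
  SO₂ term: 0.0053·109.6^0.26·exp(0.059·70-0.8820) = 0.4626
  Cl⁻ term: 0.01025·405.6^0.27·exp(0.036·70+0.049·3.0) = 0.7467
  sum: 0.4626 + 0.7467 → r_corr = 1.209 μm/a
  mass loss = 1.209 μm/a × 8.96 g/cm³ = 10.84 g·m⁻²·a⁻¹
zinc: f(T) = +0.038·(T−10) [T≤10 °C] = -0.2660
  SO₂ term: 0.0129·109.6^0.44·exp(0.046·70-0.2660) = 1.954
  Sd branch = 0.0175·Sd^0.57·e^(0.008·RH+0.085·T) = 1.212 μm/a
  sum: 1.954 + 1.212 → r_corr = 3.167 μm/a
  mass loss = 3.167 μm/a × 7.14 g/cm³ = 22.61 g·m⁻²·a⁻¹
Ordering by g·m⁻²·a⁻¹: zinc (22.6) > copper (10.8)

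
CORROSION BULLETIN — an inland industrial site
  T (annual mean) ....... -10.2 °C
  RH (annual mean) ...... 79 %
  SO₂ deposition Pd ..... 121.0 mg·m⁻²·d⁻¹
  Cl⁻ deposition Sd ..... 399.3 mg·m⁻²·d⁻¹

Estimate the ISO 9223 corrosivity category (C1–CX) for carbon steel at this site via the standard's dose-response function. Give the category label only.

C3

carbon steel: T≤10 °C ⇒ hinge +0.150·(-10.2−10) = -3.0300
  sulphur-dioxide contribution → 5.027 μm/a
  chloride contribution → 37.71 μm/a
  ⇒ r_corr(carbon steel) = 42.73 μm/a
Category bounds: 25…50 μm/a bracket r_corr ⇒ C3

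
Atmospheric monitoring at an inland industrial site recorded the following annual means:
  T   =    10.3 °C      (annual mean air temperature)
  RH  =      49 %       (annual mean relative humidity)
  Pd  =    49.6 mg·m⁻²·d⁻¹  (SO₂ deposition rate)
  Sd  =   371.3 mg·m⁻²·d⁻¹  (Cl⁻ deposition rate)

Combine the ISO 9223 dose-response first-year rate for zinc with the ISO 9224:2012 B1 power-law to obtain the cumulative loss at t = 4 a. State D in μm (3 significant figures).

zinc: temperature factor f = -0.071·(0.3) = -0.0213
  SO₂ term: 0.0129·49.6^0.44·exp(0.046·49-0.0213) = 0.6703
  Cl⁻ term: 0.0175·371.3^0.57·exp(0.008·49+0.085·10.3) = 1.812
  r_corr = 0.6703 + 1.812 = 2.483 μm/a
Power-law: D(4) = r_corr · 4^0.813
  D(4) = 2.483 × 4^0.813 = 2.483 × 3.087 = 7.663 μm

D(4) = 7.66 μm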